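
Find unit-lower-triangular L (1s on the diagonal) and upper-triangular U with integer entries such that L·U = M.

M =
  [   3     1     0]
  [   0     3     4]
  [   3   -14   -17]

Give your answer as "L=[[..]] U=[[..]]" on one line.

L=[[1,0,0],[0,1,0],[1,-5,1]] U=[[3,1,0],[0,3,4],[0,0,3]]

  row1 -= 0·row0 → [0,3,4]
  row2 -= 1·row0 → [0,-15,-17]
  row2 -= -5·row1 → [0,0,3]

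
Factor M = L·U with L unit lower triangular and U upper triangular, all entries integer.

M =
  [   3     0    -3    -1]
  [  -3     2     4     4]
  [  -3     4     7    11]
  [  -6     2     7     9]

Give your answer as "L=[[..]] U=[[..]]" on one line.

L=[[1,0,0,0],[-1,1,0,0],[-1,2,1,0],[-2,1,0,1]] U=[[3,0,-3,-1],[0,2,1,3],[0,0,2,4],[0,0,0,4]]

  r1 -= -1·r0 → [0,2,1,3]
  r2 -= -1·r0 → [0,4,4,10]
  r3 -= -2·r0 → [0,2,1,7]
  r2 -= 2·r1 → [0,0,2,4]
  r3 -= 1·r1 → [0,0,0,4]
  r3 -= 0·r2 → [0,0,0,4]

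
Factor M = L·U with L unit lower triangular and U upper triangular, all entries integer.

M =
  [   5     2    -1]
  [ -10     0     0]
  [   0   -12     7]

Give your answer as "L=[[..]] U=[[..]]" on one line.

L=[[1,0,0],[-2,1,0],[0,-3,1]] U=[[5,2,-1],[0,4,-2],[0,0,1]]

  R1 -= -2·R0 → [0,4,-2]
  R2 -= 0·R0 → [0,-12,7]
  R2 -= -3·R1 → [0,0,1]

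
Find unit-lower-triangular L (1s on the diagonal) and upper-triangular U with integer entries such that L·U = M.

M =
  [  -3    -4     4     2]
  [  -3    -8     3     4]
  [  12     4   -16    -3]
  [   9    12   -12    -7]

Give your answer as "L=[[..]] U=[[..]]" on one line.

  row1 -= 1·row0 → [0,-4,-1,2]
  row2 -= -4·row0 → [0,-12,0,5]
  row3 -= -3·row0 → [0,0,0,-1]
  row2 -= 3·row1 → [0,0,3,-1]
  row3 -= 0·row1 → [0,0,0,-1]
  row3 -= 0·row2 → [0,0,0,-1]

L=[[1,0,0,0],[1,1,0,0],[-4,3,1,0],[-3,0,0,1]] U=[[-3,-4,4,2],[0,-4,-1,2],[0,0,3,-1],[0,0,0,-1]]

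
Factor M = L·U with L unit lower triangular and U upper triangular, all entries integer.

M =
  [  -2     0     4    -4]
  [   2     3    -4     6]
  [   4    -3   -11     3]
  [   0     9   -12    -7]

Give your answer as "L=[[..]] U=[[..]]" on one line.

L=[[1,0,0,0],[-1,1,0,0],[-2,-1,1,0],[0,3,4,1]] U=[[-2,0,4,-4],[0,3,0,2],[0,0,-3,-3],[0,0,0,-1]]

  r1 -= -1·r0 → [0,3,0,2]
  r2 -= -2·r0 → [0,-3,-3,-5]
  r3 -= 0·r0 → [0,9,-12,-7]
  r2 -= -1·r1 → [0,0,-3,-3]
  r3 -= 3·r1 → [0,0,-12,-13]
  r3 -= 4·r2 → [0,0,0,-1]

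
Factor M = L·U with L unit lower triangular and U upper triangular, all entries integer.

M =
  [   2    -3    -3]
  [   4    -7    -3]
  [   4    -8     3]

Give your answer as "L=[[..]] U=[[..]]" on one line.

  r1 -= 2·r0 → [0,-1,3]
  r2 -= 2·r0 → [0,-2,9]
  r2 -= 2·r1 → [0,0,3]

L=[[1,0,0],[2,1,0],[2,2,1]] U=[[2,-3,-3],[0,-1,3],[0,0,3]]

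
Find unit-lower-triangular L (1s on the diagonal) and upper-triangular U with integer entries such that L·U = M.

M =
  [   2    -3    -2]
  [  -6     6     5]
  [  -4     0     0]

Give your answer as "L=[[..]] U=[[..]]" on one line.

  r1 -= -3·r0 → [0,-3,-1]
  r2 -= -2·r0 → [0,-6,-4]
  r2 -= 2·r1 → [0,0,-2]

L=[[1,0,0],[-3,1,0],[-2,2,1]] U=[[2,-3,-2],[0,-3,-1],[0,0,-2]]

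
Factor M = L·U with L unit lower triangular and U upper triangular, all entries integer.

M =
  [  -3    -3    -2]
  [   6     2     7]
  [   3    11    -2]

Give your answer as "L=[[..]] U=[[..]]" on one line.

  R1 -= -2·R0 → [0,-4,3]
  R2 -= -1·R0 → [0,8,-4]
  R2 -= -2·R1 → [0,0,2]

L=[[1,0,0],[-2,1,0],[-1,-2,1]] U=[[-3,-3,-2],[0,-4,3],[0,0,2]]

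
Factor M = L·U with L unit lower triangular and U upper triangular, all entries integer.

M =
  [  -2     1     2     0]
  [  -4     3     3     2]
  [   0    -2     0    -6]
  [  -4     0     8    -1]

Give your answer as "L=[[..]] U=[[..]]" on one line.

L=[[1,0,0,0],[2,1,0,0],[0,-2,1,0],[2,-2,-1,1]] U=[[-2,1,2,0],[0,1,-1,2],[0,0,-2,-2],[0,0,0,1]]

  row1 -= 2·row0 → [0,1,-1,2]
  row2 -= 0·row0 → [0,-2,0,-6]
  row3 -= 2·row0 → [0,-2,4,-1]
  row2 -= -2·row1 → [0,0,-2,-2]
  row3 -= -2·row1 → [0,0,2,3]
  row3 -= -1·row2 → [0,0,0,1]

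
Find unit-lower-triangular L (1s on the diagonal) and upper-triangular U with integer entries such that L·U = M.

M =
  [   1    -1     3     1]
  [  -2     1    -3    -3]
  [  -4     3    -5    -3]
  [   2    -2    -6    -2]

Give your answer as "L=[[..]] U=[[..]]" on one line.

L=[[1,0,0,0],[-2,1,0,0],[-4,1,1,0],[2,0,-3,1]] U=[[1,-1,3,1],[0,-1,3,-1],[0,0,4,2],[0,0,0,2]]

  row1 -= -2·row0 → [0,-1,3,-1]
  row2 -= -4·row0 → [0,-1,7,1]
  row3 -= 2·row0 → [0,0,-12,-4]
  row2 -= 1·row1 → [0,0,4,2]
  row3 -= 0·row1 → [0,0,-12,-4]
  row3 -= -3·row2 → [0,0,0,2]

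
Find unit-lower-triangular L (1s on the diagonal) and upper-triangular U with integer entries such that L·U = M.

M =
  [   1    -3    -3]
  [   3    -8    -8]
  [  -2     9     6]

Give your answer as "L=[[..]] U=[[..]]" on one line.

L=[[1,0,0],[3,1,0],[-2,3,1]] U=[[1,-3,-3],[0,1,1],[0,0,-3]]

  row1 -= 3·row0 → [0,1,1]
  row2 -= -2·row0 → [0,3,0]
  row2 -= 3·row1 → [0,0,-3]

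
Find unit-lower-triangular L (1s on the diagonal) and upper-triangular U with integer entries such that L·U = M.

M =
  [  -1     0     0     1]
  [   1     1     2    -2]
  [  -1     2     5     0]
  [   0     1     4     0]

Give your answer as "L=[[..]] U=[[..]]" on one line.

  row1 -= -1·row0 → [0,1,2,-1]
  row2 -= 1·row0 → [0,2,5,-1]
  row3 -= 0·row0 → [0,1,4,0]
  row2 -= 2·row1 → [0,0,1,1]
  row3 -= 1·row1 → [0,0,2,1]
  row3 -= 2·row2 → [0,0,0,-1]

L=[[1,0,0,0],[-1,1,0,0],[1,2,1,0],[0,1,2,1]] U=[[-1,0,0,1],[0,1,2,-1],[0,0,1,1],[0,0,0,-1]]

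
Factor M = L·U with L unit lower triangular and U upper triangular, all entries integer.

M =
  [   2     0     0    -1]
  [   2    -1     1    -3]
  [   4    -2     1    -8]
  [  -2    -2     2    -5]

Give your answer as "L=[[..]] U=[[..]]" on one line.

L=[[1,0,0,0],[1,1,0,0],[2,2,1,0],[-1,2,0,1]] U=[[2,0,0,-1],[0,-1,1,-2],[0,0,-1,-2],[0,0,0,-2]]

  row1 -= 1·row0 → [0,-1,1,-2]
  row2 -= 2·row0 → [0,-2,1,-6]
  row3 -= -1·row0 → [0,-2,2,-6]
  row2 -= 2·row1 → [0,0,-1,-2]
  row3 -= 2·row1 → [0,0,0,-2]
  row3 -= 0·row2 → [0,0,0,-2]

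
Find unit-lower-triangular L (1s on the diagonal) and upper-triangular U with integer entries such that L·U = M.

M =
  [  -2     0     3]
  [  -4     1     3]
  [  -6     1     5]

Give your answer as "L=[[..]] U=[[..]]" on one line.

  R1 -= 2·R0 → [0,1,-3]
  R2 -= 3·R0 → [0,1,-4]
  R2 -= 1·R1 → [0,0,-1]

L=[[1,0,0],[2,1,0],[3,1,1]] U=[[-2,0,3],[0,1,-3],[0,0,-1]]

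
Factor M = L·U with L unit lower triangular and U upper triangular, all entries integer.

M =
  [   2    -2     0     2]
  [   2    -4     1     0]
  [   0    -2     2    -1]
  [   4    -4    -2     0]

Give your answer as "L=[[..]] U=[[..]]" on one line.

  r1 -= 1·r0 → [0,-2,1,-2]
  r2 -= 0·r0 → [0,-2,2,-1]
  r3 -= 2·r0 → [0,0,-2,-4]
  r2 -= 1·r1 → [0,0,1,1]
  r3 -= 0·r1 → [0,0,-2,-4]
  r3 -= -2·r2 → [0,0,0,-2]

L=[[1,0,0,0],[1,1,0,0],[0,1,1,0],[2,0,-2,1]] U=[[2,-2,0,2],[0,-2,1,-2],[0,0,1,1],[0,0,0,-2]]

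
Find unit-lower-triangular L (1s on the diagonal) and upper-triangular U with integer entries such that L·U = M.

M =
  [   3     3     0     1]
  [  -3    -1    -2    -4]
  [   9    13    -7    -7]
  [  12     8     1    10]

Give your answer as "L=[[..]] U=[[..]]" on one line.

  r1 -= -1·r0 → [0,2,-2,-3]
  r2 -= 3·r0 → [0,4,-7,-10]
  r3 -= 4·r0 → [0,-4,1,6]
  r2 -= 2·r1 → [0,0,-3,-4]
  r3 -= -2·r1 → [0,0,-3,0]
  r3 -= 1·r2 → [0,0,0,4]

L=[[1,0,0,0],[-1,1,0,0],[3,2,1,0],[4,-2,1,1]] U=[[3,3,0,1],[0,2,-2,-3],[0,0,-3,-4],[0,0,0,4]]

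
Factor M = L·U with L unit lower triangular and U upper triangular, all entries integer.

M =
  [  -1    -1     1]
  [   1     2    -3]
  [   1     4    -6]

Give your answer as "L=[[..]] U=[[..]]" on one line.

  row1 -= -1·row0 → [0,1,-2]
  row2 -= -1·row0 → [0,3,-5]
  row2 -= 3·row1 → [0,0,1]

L=[[1,0,0],[-1,1,0],[-1,3,1]] U=[[-1,-1,1],[0,1,-2],[0,0,1]]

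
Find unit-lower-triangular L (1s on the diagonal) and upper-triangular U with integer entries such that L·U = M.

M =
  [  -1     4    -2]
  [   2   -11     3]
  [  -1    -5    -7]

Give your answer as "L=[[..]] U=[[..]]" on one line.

L=[[1,0,0],[-2,1,0],[1,3,1]] U=[[-1,4,-2],[0,-3,-1],[0,0,-2]]

  r1 -= -2·r0 → [0,-3,-1]
  r2 -= 1·r0 → [0,-9,-5]
  r2 -= 3·r1 → [0,0,-2]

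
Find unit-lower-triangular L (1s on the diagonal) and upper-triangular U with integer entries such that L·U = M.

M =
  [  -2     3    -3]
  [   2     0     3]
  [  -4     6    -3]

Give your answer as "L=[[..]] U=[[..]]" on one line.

L=[[1,0,0],[-1,1,0],[2,0,1]] U=[[-2,3,-3],[0,3,0],[0,0,3]]

  row1 -= -1·row0 → [0,3,0]
  row2 -= 2·row0 → [0,0,3]
  row2 -= 0·row1 → [0,0,3]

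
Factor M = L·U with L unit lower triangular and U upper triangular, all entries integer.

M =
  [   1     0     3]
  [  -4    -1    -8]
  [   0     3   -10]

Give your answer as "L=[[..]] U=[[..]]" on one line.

L=[[1,0,0],[-4,1,0],[0,-3,1]] U=[[1,0,3],[0,-1,4],[0,0,2]]

  row1 -= -4·row0 → [0,-1,4]
  row2 -= 0·row0 → [0,3,-10]
  row2 -= -3·row1 → [0,0,2]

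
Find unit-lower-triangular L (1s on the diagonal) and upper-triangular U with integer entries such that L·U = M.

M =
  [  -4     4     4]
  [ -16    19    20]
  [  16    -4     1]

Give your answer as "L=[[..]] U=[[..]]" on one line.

  r1 -= 4·r0 → [0,3,4]
  r2 -= -4·r0 → [0,12,17]
  r2 -= 4·r1 → [0,0,1]

L=[[1,0,0],[4,1,0],[-4,4,1]] U=[[-4,4,4],[0,3,4],[0,0,1]]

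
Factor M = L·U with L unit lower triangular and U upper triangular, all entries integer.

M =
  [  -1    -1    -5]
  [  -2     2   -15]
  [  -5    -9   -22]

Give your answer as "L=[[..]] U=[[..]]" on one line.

  R1 -= 2·R0 → [0,4,-5]
  R2 -= 5·R0 → [0,-4,3]
  R2 -= -1·R1 → [0,0,-2]

L=[[1,0,0],[2,1,0],[5,-1,1]] U=[[-1,-1,-5],[0,4,-5],[0,0,-2]]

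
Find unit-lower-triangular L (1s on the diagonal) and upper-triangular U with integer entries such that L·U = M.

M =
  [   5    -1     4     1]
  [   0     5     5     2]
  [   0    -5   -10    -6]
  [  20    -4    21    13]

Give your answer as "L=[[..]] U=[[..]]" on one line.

L=[[1,0,0,0],[0,1,0,0],[0,-1,1,0],[4,0,-1,1]] U=[[5,-1,4,1],[0,5,5,2],[0,0,-5,-4],[0,0,0,5]]

  R1 -= 0·R0 → [0,5,5,2]
  R2 -= 0·R0 → [0,-5,-10,-6]
  R3 -= 4·R0 → [0,0,5,9]
  R2 -= -1·R1 → [0,0,-5,-4]
  R3 -= 0·R1 → [0,0,5,9]
  R3 -= -1·R2 → [0,0,0,5]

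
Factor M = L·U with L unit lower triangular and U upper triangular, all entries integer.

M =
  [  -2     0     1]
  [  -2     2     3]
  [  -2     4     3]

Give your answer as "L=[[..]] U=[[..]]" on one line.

  row1 -= 1·row0 → [0,2,2]
  row2 -= 1·row0 → [0,4,2]
  row2 -= 2·row1 → [0,0,-2]

L=[[1,0,0],[1,1,0],[1,2,1]] U=[[-2,0,1],[0,2,2],[0,0,-2]]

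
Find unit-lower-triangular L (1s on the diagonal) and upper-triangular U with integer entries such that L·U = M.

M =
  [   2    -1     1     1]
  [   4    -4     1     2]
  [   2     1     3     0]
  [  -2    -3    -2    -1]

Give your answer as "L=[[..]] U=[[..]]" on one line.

L=[[1,0,0,0],[2,1,0,0],[1,-1,1,0],[-1,2,1,1]] U=[[2,-1,1,1],[0,-2,-1,0],[0,0,1,-1],[0,0,0,1]]

  R1 -= 2·R0 → [0,-2,-1,0]
  R2 -= 1·R0 → [0,2,2,-1]
  R3 -= -1·R0 → [0,-4,-1,0]
  R2 -= -1·R1 → [0,0,1,-1]
  R3 -= 2·R1 → [0,0,1,0]
  R3 -= 1·R2 → [0,0,0,1]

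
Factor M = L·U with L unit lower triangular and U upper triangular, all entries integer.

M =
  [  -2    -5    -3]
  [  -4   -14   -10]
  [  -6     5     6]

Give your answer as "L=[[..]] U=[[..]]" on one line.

  R1 -= 2·R0 → [0,-4,-4]
  R2 -= 3·R0 → [0,20,15]
  R2 -= -5·R1 → [0,0,-5]

L=[[1,0,0],[2,1,0],[3,-5,1]] U=[[-2,-5,-3],[0,-4,-4],[0,0,-5]]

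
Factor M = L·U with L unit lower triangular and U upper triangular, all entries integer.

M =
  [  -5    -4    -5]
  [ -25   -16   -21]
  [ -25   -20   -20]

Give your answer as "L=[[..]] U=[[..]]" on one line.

L=[[1,0,0],[5,1,0],[5,0,1]] U=[[-5,-4,-5],[0,4,4],[0,0,5]]

  r1 -= 5·r0 → [0,4,4]
  r2 -= 5·r0 → [0,0,5]
  r2 -= 0·r1 → [0,0,5]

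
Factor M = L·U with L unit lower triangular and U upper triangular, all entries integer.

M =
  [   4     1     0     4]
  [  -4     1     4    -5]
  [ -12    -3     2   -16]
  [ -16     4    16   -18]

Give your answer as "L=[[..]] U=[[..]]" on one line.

  row1 -= -1·row0 → [0,2,4,-1]
  row2 -= -3·row0 → [0,0,2,-4]
  row3 -= -4·row0 → [0,8,16,-2]
  row2 -= 0·row1 → [0,0,2,-4]
  row3 -= 4·row1 → [0,0,0,2]
  row3 -= 0·row2 → [0,0,0,2]

L=[[1,0,0,0],[-1,1,0,0],[-3,0,1,0],[-4,4,0,1]] U=[[4,1,0,4],[0,2,4,-1],[0,0,2,-4],[0,0,0,2]]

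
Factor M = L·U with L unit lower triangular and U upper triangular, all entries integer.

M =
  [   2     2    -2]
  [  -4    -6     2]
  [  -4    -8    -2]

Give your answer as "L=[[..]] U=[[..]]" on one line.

  r1 -= -2·r0 → [0,-2,-2]
  r2 -= -2·r0 → [0,-4,-6]
  r2 -= 2·r1 → [0,0,-2]

L=[[1,0,0],[-2,1,0],[-2,2,1]] U=[[2,2,-2],[0,-2,-2],[0,0,-2]]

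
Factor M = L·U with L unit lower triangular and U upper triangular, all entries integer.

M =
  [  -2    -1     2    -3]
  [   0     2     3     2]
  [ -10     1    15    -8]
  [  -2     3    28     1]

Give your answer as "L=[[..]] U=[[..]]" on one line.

  row1 -= 0·row0 → [0,2,3,2]
  row2 -= 5·row0 → [0,6,5,7]
  row3 -= 1·row0 → [0,4,26,4]
  row2 -= 3·row1 → [0,0,-4,1]
  row3 -= 2·row1 → [0,0,20,0]
  row3 -= -5·row2 → [0,0,0,5]

L=[[1,0,0,0],[0,1,0,0],[5,3,1,0],[1,2,-5,1]] U=[[-2,-1,2,-3],[0,2,3,2],[0,0,-4,1],[0,0,0,5]]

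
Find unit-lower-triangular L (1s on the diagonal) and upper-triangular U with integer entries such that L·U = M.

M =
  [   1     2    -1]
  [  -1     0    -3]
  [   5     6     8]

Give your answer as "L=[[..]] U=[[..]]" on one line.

L=[[1,0,0],[-1,1,0],[5,-2,1]] U=[[1,2,-1],[0,2,-4],[0,0,5]]

  row1 -= -1·row0 → [0,2,-4]
  row2 -= 5·row0 → [0,-4,13]
  row2 -= -2·row1 → [0,0,5]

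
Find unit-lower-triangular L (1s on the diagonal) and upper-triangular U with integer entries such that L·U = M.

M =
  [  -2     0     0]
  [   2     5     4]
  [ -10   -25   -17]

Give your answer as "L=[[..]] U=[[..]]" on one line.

L=[[1,0,0],[-1,1,0],[5,-5,1]] U=[[-2,0,0],[0,5,4],[0,0,3]]

  R1 -= -1·R0 → [0,5,4]
  R2 -= 5·R0 → [0,-25,-17]
  R2 -= -5·R1 → [0,0,3]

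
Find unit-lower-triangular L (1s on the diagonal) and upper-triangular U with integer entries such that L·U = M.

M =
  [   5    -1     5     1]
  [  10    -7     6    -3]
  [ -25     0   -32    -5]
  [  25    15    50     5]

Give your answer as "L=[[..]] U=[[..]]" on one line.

L=[[1,0,0,0],[2,1,0,0],[-5,1,1,0],[5,-4,-3,1]] U=[[5,-1,5,1],[0,-5,-4,-5],[0,0,-3,5],[0,0,0,-5]]

  R1 -= 2·R0 → [0,-5,-4,-5]
  R2 -= -5·R0 → [0,-5,-7,0]
  R3 -= 5·R0 → [0,20,25,0]
  R2 -= 1·R1 → [0,0,-3,5]
  R3 -= -4·R1 → [0,0,9,-20]
  R3 -= -3·R2 → [0,0,0,-5]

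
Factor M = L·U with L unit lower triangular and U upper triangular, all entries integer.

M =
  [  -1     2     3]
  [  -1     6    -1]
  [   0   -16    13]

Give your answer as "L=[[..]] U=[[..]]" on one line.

  r1 -= 1·r0 → [0,4,-4]
  r2 -= 0·r0 → [0,-16,13]
  r2 -= -4·r1 → [0,0,-3]

L=[[1,0,0],[1,1,0],[0,-4,1]] U=[[-1,2,3],[0,4,-4],[0,0,-3]]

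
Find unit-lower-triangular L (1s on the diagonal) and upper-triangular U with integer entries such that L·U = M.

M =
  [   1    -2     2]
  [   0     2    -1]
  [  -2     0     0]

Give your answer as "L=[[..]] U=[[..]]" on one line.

  row1 -= 0·row0 → [0,2,-1]
  row2 -= -2·row0 → [0,-4,4]
  row2 -= -2·row1 → [0,0,2]

L=[[1,0,0],[0,1,0],[-2,-2,1]] U=[[1,-2,2],[0,2,-1],[0,0,2]]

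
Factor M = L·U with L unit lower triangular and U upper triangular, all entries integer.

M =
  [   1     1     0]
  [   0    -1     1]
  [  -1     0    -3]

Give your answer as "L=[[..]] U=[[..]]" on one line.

  r1 -= 0·r0 → [0,-1,1]
  r2 -= -1·r0 → [0,1,-3]
  r2 -= -1·r1 → [0,0,-2]

L=[[1,0,0],[0,1,0],[-1,-1,1]] U=[[1,1,0],[0,-1,1],[0,0,-2]]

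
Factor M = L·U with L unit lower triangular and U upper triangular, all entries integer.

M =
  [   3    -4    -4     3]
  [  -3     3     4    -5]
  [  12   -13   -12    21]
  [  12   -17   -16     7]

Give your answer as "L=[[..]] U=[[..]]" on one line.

  r1 -= -1·r0 → [0,-1,0,-2]
  r2 -= 4·r0 → [0,3,4,9]
  r3 -= 4·r0 → [0,-1,0,-5]
  r2 -= -3·r1 → [0,0,4,3]
  r3 -= 1·r1 → [0,0,0,-3]
  r3 -= 0·r2 → [0,0,0,-3]

L=[[1,0,0,0],[-1,1,0,0],[4,-3,1,0],[4,1,0,1]] U=[[3,-4,-4,3],[0,-1,0,-2],[0,0,4,3],[0,0,0,-3]]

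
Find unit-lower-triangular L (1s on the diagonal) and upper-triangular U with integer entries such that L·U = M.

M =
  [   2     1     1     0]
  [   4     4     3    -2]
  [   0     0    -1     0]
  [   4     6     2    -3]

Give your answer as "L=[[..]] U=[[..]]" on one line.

  R1 -= 2·R0 → [0,2,1,-2]
  R2 -= 0·R0 → [0,0,-1,0]
  R3 -= 2·R0 → [0,4,0,-3]
  R2 -= 0·R1 → [0,0,-1,0]
  R3 -= 2·R1 → [0,0,-2,1]
  R3 -= 2·R2 → [0,0,0,1]

L=[[1,0,0,0],[2,1,0,0],[0,0,1,0],[2,2,2,1]] U=[[2,1,1,0],[0,2,1,-2],[0,0,-1,0],[0,0,0,1]]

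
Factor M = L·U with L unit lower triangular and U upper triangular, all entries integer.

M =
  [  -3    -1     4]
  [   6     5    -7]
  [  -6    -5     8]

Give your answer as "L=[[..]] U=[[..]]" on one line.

L=[[1,0,0],[-2,1,0],[2,-1,1]] U=[[-3,-1,4],[0,3,1],[0,0,1]]

  row1 -= -2·row0 → [0,3,1]
  row2 -= 2·row0 → [0,-3,0]
  row2 -= -1·row1 → [0,0,1]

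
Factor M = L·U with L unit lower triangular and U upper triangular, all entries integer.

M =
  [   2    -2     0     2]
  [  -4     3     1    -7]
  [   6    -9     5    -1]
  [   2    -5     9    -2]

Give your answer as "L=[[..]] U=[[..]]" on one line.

L=[[1,0,0,0],[-2,1,0,0],[3,3,1,0],[1,3,3,1]] U=[[2,-2,0,2],[0,-1,1,-3],[0,0,2,2],[0,0,0,-1]]

  row1 -= -2·row0 → [0,-1,1,-3]
  row2 -= 3·row0 → [0,-3,5,-7]
  row3 -= 1·row0 → [0,-3,9,-4]
  row2 -= 3·row1 → [0,0,2,2]
  row3 -= 3·row1 → [0,0,6,5]
  row3 -= 3·row2 → [0,0,0,-1]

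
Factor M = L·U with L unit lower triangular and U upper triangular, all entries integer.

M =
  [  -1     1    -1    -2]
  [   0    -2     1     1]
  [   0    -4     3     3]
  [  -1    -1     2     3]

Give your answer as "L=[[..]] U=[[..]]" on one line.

L=[[1,0,0,0],[0,1,0,0],[0,2,1,0],[1,1,2,1]] U=[[-1,1,-1,-2],[0,-2,1,1],[0,0,1,1],[0,0,0,2]]

  R1 -= 0·R0 → [0,-2,1,1]
  R2 -= 0·R0 → [0,-4,3,3]
  R3 -= 1·R0 → [0,-2,3,5]
  R2 -= 2·R1 → [0,0,1,1]
  R3 -= 1·R1 → [0,0,2,4]
  R3 -= 2·R2 → [0,0,0,2]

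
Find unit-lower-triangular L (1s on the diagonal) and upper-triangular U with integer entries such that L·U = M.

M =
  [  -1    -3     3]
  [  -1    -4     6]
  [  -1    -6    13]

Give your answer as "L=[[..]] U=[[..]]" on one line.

L=[[1,0,0],[1,1,0],[1,3,1]] U=[[-1,-3,3],[0,-1,3],[0,0,1]]

  r1 -= 1·r0 → [0,-1,3]
  r2 -= 1·r0 → [0,-3,10]
  r2 -= 3·r1 → [0,0,1]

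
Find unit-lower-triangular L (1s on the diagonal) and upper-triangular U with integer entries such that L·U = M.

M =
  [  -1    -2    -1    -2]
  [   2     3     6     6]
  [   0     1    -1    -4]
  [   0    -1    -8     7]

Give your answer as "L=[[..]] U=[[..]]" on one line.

L=[[1,0,0,0],[-2,1,0,0],[0,-1,1,0],[0,1,-4,1]] U=[[-1,-2,-1,-2],[0,-1,4,2],[0,0,3,-2],[0,0,0,-3]]

  row1 -= -2·row0 → [0,-1,4,2]
  row2 -= 0·row0 → [0,1,-1,-4]
  row3 -= 0·row0 → [0,-1,-8,7]
  row2 -= -1·row1 → [0,0,3,-2]
  row3 -= 1·row1 → [0,0,-12,5]
  row3 -= -4·row2 → [0,0,0,-3]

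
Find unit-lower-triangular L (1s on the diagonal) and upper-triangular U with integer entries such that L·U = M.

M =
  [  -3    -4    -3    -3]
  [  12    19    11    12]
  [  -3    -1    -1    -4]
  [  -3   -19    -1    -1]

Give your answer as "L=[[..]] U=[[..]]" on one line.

  R1 -= -4·R0 → [0,3,-1,0]
  R2 -= 1·R0 → [0,3,2,-1]
  R3 -= 1·R0 → [0,-15,2,2]
  R2 -= 1·R1 → [0,0,3,-1]
  R3 -= -5·R1 → [0,0,-3,2]
  R3 -= -1·R2 → [0,0,0,1]

L=[[1,0,0,0],[-4,1,0,0],[1,1,1,0],[1,-5,-1,1]] U=[[-3,-4,-3,-3],[0,3,-1,0],[0,0,3,-1],[0,0,0,1]]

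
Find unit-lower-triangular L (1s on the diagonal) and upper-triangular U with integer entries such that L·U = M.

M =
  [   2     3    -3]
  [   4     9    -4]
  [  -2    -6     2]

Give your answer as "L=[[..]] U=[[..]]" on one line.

  row1 -= 2·row0 → [0,3,2]
  row2 -= -1·row0 → [0,-3,-1]
  row2 -= -1·row1 → [0,0,1]

L=[[1,0,0],[2,1,0],[-1,-1,1]] U=[[2,3,-3],[0,3,2],[0,0,1]]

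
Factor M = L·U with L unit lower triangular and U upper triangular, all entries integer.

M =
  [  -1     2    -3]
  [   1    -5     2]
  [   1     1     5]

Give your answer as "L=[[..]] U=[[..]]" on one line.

L=[[1,0,0],[-1,1,0],[-1,-1,1]] U=[[-1,2,-3],[0,-3,-1],[0,0,1]]

  row1 -= -1·row0 → [0,-3,-1]
  row2 -= -1·row0 → [0,3,2]
  row2 -= -1·row1 → [0,0,1]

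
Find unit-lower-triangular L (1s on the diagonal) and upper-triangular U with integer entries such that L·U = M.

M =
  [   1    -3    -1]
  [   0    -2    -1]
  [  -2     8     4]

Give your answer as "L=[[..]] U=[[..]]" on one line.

  r1 -= 0·r0 → [0,-2,-1]
  r2 -= -2·r0 → [0,2,2]
  r2 -= -1·r1 → [0,0,1]

L=[[1,0,0],[0,1,0],[-2,-1,1]] U=[[1,-3,-1],[0,-2,-1],[0,0,1]]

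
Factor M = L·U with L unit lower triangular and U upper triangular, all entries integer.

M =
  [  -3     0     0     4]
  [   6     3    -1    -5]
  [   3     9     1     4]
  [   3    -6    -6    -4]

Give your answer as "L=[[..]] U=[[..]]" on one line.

L=[[1,0,0,0],[-2,1,0,0],[-1,3,1,0],[-1,-2,-2,1]] U=[[-3,0,0,4],[0,3,-1,3],[0,0,4,-1],[0,0,0,4]]

  R1 -= -2·R0 → [0,3,-1,3]
  R2 -= -1·R0 → [0,9,1,8]
  R3 -= -1·R0 → [0,-6,-6,0]
  R2 -= 3·R1 → [0,0,4,-1]
  R3 -= -2·R1 → [0,0,-8,6]
  R3 -= -2·R2 → [0,0,0,4]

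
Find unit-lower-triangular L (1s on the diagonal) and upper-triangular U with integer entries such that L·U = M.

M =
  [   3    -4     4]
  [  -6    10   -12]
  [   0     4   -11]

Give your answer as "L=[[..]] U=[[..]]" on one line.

L=[[1,0,0],[-2,1,0],[0,2,1]] U=[[3,-4,4],[0,2,-4],[0,0,-3]]

  row1 -= -2·row0 → [0,2,-4]
  row2 -= 0·row0 → [0,4,-11]
  row2 -= 2·row1 → [0,0,-3]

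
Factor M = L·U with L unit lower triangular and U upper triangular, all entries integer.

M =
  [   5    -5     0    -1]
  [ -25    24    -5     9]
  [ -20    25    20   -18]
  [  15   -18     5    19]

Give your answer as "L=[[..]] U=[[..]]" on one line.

L=[[1,0,0,0],[-5,1,0,0],[-4,-5,1,0],[3,3,-4,1]] U=[[5,-5,0,-1],[0,-1,-5,4],[0,0,-5,-2],[0,0,0,2]]

  r1 -= -5·r0 → [0,-1,-5,4]
  r2 -= -4·r0 → [0,5,20,-22]
  r3 -= 3·r0 → [0,-3,5,22]
  r2 -= -5·r1 → [0,0,-5,-2]
  r3 -= 3·r1 → [0,0,20,10]
  r3 -= -4·r2 → [0,0,0,2]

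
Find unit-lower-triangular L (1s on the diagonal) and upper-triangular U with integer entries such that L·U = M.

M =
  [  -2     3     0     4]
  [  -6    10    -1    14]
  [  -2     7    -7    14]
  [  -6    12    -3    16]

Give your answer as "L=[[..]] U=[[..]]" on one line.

L=[[1,0,0,0],[3,1,0,0],[1,4,1,0],[3,3,0,1]] U=[[-2,3,0,4],[0,1,-1,2],[0,0,-3,2],[0,0,0,-2]]

  R1 -= 3·R0 → [0,1,-1,2]
  R2 -= 1·R0 → [0,4,-7,10]
  R3 -= 3·R0 → [0,3,-3,4]
  R2 -= 4·R1 → [0,0,-3,2]
  R3 -= 3·R1 → [0,0,0,-2]
  R3 -= 0·R2 → [0,0,0,-2]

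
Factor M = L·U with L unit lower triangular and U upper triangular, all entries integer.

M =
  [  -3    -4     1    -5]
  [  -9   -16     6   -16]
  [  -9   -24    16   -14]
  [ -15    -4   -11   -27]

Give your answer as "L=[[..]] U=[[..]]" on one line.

L=[[1,0,0,0],[3,1,0,0],[3,3,1,0],[5,-4,-1,1]] U=[[-3,-4,1,-5],[0,-4,3,-1],[0,0,4,4],[0,0,0,-2]]

  row1 -= 3·row0 → [0,-4,3,-1]
  row2 -= 3·row0 → [0,-12,13,1]
  row3 -= 5·row0 → [0,16,-16,-2]
  row2 -= 3·row1 → [0,0,4,4]
  row3 -= -4·row1 → [0,0,-4,-6]
  row3 -= -1·row2 → [0,0,0,-2]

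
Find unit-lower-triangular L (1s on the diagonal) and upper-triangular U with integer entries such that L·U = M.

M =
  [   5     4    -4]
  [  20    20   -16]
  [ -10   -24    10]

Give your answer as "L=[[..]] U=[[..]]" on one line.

L=[[1,0,0],[4,1,0],[-2,-4,1]] U=[[5,4,-4],[0,4,0],[0,0,2]]

  r1 -= 4·r0 → [0,4,0]
  r2 -= -2·r0 → [0,-16,2]
  r2 -= -4·r1 → [0,0,2]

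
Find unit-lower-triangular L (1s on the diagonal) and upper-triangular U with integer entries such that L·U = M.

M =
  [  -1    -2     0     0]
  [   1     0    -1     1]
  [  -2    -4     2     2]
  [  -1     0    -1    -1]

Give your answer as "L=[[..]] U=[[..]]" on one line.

L=[[1,0,0,0],[-1,1,0,0],[2,0,1,0],[1,-1,-1,1]] U=[[-1,-2,0,0],[0,-2,-1,1],[0,0,2,2],[0,0,0,2]]

  r1 -= -1·r0 → [0,-2,-1,1]
  r2 -= 2·r0 → [0,0,2,2]
  r3 -= 1·r0 → [0,2,-1,-1]
  r2 -= 0·r1 → [0,0,2,2]
  r3 -= -1·r1 → [0,0,-2,0]
  r3 -= -1·r2 → [0,0,0,2]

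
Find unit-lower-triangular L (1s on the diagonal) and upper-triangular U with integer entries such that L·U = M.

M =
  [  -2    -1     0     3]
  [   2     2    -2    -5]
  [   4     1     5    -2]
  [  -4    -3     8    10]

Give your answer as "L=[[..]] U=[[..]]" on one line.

L=[[1,0,0,0],[-1,1,0,0],[-2,-1,1,0],[2,-1,2,1]] U=[[-2,-1,0,3],[0,1,-2,-2],[0,0,3,2],[0,0,0,-2]]

  r1 -= -1·r0 → [0,1,-2,-2]
  r2 -= -2·r0 → [0,-1,5,4]
  r3 -= 2·r0 → [0,-1,8,4]
  r2 -= -1·r1 → [0,0,3,2]
  r3 -= -1·r1 → [0,0,6,2]
  r3 -= 2·r2 → [0,0,0,-2]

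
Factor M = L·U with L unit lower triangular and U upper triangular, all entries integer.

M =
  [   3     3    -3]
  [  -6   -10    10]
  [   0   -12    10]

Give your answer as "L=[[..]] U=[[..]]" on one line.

L=[[1,0,0],[-2,1,0],[0,3,1]] U=[[3,3,-3],[0,-4,4],[0,0,-2]]

  row1 -= -2·row0 → [0,-4,4]
  row2 -= 0·row0 → [0,-12,10]
  row2 -= 3·row1 → [0,0,-2]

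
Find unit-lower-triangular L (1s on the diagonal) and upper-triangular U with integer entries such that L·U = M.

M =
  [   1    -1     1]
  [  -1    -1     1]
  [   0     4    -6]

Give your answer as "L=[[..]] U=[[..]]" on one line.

  r1 -= -1·r0 → [0,-2,2]
  r2 -= 0·r0 → [0,4,-6]
  r2 -= -2·r1 → [0,0,-2]

L=[[1,0,0],[-1,1,0],[0,-2,1]] U=[[1,-1,1],[0,-2,2],[0,0,-2]]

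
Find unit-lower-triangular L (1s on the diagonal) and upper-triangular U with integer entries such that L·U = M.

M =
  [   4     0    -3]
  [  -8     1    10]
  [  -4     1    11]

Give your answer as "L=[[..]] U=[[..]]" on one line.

  R1 -= -2·R0 → [0,1,4]
  R2 -= -1·R0 → [0,1,8]
  R2 -= 1·R1 → [0,0,4]

L=[[1,0,0],[-2,1,0],[-1,1,1]] U=[[4,0,-3],[0,1,4],[0,0,4]]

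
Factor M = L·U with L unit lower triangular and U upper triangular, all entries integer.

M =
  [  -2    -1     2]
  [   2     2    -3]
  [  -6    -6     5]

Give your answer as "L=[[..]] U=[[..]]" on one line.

L=[[1,0,0],[-1,1,0],[3,-3,1]] U=[[-2,-1,2],[0,1,-1],[0,0,-4]]

  R1 -= -1·R0 → [0,1,-1]
  R2 -= 3·R0 → [0,-3,-1]
  R2 -= -3·R1 → [0,0,-4]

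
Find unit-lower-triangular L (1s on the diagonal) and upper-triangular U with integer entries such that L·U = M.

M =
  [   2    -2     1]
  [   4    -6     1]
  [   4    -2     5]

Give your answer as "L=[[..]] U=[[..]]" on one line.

  R1 -= 2·R0 → [0,-2,-1]
  R2 -= 2·R0 → [0,2,3]
  R2 -= -1·R1 → [0,0,2]

L=[[1,0,0],[2,1,0],[2,-1,1]] U=[[2,-2,1],[0,-2,-1],[0,0,2]]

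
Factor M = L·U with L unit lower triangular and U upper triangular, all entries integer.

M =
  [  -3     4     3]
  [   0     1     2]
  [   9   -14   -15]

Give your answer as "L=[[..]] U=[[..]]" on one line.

  R1 -= 0·R0 → [0,1,2]
  R2 -= -3·R0 → [0,-2,-6]
  R2 -= -2·R1 → [0,0,-2]

L=[[1,0,0],[0,1,0],[-3,-2,1]] U=[[-3,4,3],[0,1,2],[0,0,-2]]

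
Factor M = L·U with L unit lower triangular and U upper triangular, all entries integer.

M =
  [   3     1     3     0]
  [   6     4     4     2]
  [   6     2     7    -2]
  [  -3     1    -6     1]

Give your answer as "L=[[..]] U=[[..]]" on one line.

  r1 -= 2·r0 → [0,2,-2,2]
  r2 -= 2·r0 → [0,0,1,-2]
  r3 -= -1·r0 → [0,2,-3,1]
  r2 -= 0·r1 → [0,0,1,-2]
  r3 -= 1·r1 → [0,0,-1,-1]
  r3 -= -1·r2 → [0,0,0,-3]

L=[[1,0,0,0],[2,1,0,0],[2,0,1,0],[-1,1,-1,1]] U=[[3,1,3,0],[0,2,-2,2],[0,0,1,-2],[0,0,0,-3]]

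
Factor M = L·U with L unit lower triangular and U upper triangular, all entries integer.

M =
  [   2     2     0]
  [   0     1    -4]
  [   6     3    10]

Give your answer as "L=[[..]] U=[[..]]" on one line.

  R1 -= 0·R0 → [0,1,-4]
  R2 -= 3·R0 → [0,-3,10]
  R2 -= -3·R1 → [0,0,-2]

L=[[1,0,0],[0,1,0],[3,-3,1]] U=[[2,2,0],[0,1,-4],[0,0,-2]]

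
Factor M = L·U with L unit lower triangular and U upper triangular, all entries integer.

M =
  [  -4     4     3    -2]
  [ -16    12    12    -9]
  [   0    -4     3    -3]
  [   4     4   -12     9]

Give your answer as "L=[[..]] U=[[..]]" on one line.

L=[[1,0,0,0],[4,1,0,0],[0,1,1,0],[-1,-2,-3,1]] U=[[-4,4,3,-2],[0,-4,0,-1],[0,0,3,-2],[0,0,0,-1]]

  R1 -= 4·R0 → [0,-4,0,-1]
  R2 -= 0·R0 → [0,-4,3,-3]
  R3 -= -1·R0 → [0,8,-9,7]
  R2 -= 1·R1 → [0,0,3,-2]
  R3 -= -2·R1 → [0,0,-9,5]
  R3 -= -3·R2 → [0,0,0,-1]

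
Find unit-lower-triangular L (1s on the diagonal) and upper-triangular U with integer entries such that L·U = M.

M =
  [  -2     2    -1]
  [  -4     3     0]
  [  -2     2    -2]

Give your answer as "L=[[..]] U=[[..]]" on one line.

L=[[1,0,0],[2,1,0],[1,0,1]] U=[[-2,2,-1],[0,-1,2],[0,0,-1]]

  R1 -= 2·R0 → [0,-1,2]
  R2 -= 1·R0 → [0,0,-1]
  R2 -= 0·R1 → [0,0,-1]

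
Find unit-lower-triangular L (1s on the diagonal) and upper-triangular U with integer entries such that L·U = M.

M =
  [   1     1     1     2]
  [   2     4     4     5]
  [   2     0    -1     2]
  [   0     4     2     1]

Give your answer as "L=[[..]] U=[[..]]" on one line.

  row1 -= 2·row0 → [0,2,2,1]
  row2 -= 2·row0 → [0,-2,-3,-2]
  row3 -= 0·row0 → [0,4,2,1]
  row2 -= -1·row1 → [0,0,-1,-1]
  row3 -= 2·row1 → [0,0,-2,-1]
  row3 -= 2·row2 → [0,0,0,1]

L=[[1,0,0,0],[2,1,0,0],[2,-1,1,0],[0,2,2,1]] U=[[1,1,1,2],[0,2,2,1],[0,0,-1,-1],[0,0,0,1]]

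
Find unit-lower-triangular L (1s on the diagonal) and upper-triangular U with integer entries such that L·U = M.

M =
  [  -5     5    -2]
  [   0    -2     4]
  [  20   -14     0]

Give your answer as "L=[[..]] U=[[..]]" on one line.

  row1 -= 0·row0 → [0,-2,4]
  row2 -= -4·row0 → [0,6,-8]
  row2 -= -3·row1 → [0,0,4]

L=[[1,0,0],[0,1,0],[-4,-3,1]] U=[[-5,5,-2],[0,-2,4],[0,0,4]]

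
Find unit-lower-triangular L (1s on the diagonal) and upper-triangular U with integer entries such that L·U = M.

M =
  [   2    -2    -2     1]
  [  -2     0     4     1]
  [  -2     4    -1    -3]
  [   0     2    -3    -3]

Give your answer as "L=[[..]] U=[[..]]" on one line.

  R1 -= -1·R0 → [0,-2,2,2]
  R2 -= -1·R0 → [0,2,-3,-2]
  R3 -= 0·R0 → [0,2,-3,-3]
  R2 -= -1·R1 → [0,0,-1,0]
  R3 -= -1·R1 → [0,0,-1,-1]
  R3 -= 1·R2 → [0,0,0,-1]

L=[[1,0,0,0],[-1,1,0,0],[-1,-1,1,0],[0,-1,1,1]] U=[[2,-2,-2,1],[0,-2,2,2],[0,0,-1,0],[0,0,0,-1]]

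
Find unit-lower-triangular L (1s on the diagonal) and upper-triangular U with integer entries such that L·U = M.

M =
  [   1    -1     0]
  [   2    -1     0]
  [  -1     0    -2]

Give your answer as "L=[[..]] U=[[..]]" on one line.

  R1 -= 2·R0 → [0,1,0]
  R2 -= -1·R0 → [0,-1,-2]
  R2 -= -1·R1 → [0,0,-2]

L=[[1,0,0],[2,1,0],[-1,-1,1]] U=[[1,-1,0],[0,1,0],[0,0,-2]]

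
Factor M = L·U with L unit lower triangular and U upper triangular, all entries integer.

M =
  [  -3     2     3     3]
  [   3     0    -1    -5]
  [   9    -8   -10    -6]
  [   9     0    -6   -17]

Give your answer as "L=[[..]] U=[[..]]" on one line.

L=[[1,0,0,0],[-1,1,0,0],[-3,-1,1,0],[-3,3,-3,1]] U=[[-3,2,3,3],[0,2,2,-2],[0,0,1,1],[0,0,0,1]]

  r1 -= -1·r0 → [0,2,2,-2]
  r2 -= -3·r0 → [0,-2,-1,3]
  r3 -= -3·r0 → [0,6,3,-8]
  r2 -= -1·r1 → [0,0,1,1]
  r3 -= 3·r1 → [0,0,-3,-2]
  r3 -= -3·r2 → [0,0,0,1]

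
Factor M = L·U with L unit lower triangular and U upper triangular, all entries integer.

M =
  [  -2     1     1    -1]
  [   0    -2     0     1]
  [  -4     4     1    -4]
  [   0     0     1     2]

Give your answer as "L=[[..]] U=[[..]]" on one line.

L=[[1,0,0,0],[0,1,0,0],[2,-1,1,0],[0,0,-1,1]] U=[[-2,1,1,-1],[0,-2,0,1],[0,0,-1,-1],[0,0,0,1]]

  R1 -= 0·R0 → [0,-2,0,1]
  R2 -= 2·R0 → [0,2,-1,-2]
  R3 -= 0·R0 → [0,0,1,2]
  R2 -= -1·R1 → [0,0,-1,-1]
  R3 -= 0·R1 → [0,0,1,2]
  R3 -= -1·R2 → [0,0,0,1]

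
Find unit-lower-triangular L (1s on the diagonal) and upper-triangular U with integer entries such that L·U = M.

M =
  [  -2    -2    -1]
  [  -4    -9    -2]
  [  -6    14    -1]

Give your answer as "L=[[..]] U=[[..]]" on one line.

L=[[1,0,0],[2,1,0],[3,-4,1]] U=[[-2,-2,-1],[0,-5,0],[0,0,2]]

  r1 -= 2·r0 → [0,-5,0]
  r2 -= 3·r0 → [0,20,2]
  r2 -= -4·r1 → [0,0,2]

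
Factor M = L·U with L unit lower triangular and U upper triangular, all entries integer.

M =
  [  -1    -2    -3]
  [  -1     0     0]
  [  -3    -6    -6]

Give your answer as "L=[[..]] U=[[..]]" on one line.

  row1 -= 1·row0 → [0,2,3]
  row2 -= 3·row0 → [0,0,3]
  row2 -= 0·row1 → [0,0,3]

L=[[1,0,0],[1,1,0],[3,0,1]] U=[[-1,-2,-3],[0,2,3],[0,0,3]]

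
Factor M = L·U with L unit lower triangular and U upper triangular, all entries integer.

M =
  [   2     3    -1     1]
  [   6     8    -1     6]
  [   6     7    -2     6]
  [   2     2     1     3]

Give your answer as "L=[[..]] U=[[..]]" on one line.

  R1 -= 3·R0 → [0,-1,2,3]
  R2 -= 3·R0 → [0,-2,1,3]
  R3 -= 1·R0 → [0,-1,2,2]
  R2 -= 2·R1 → [0,0,-3,-3]
  R3 -= 1·R1 → [0,0,0,-1]
  R3 -= 0·R2 → [0,0,0,-1]

L=[[1,0,0,0],[3,1,0,0],[3,2,1,0],[1,1,0,1]] U=[[2,3,-1,1],[0,-1,2,3],[0,0,-3,-3],[0,0,0,-1]]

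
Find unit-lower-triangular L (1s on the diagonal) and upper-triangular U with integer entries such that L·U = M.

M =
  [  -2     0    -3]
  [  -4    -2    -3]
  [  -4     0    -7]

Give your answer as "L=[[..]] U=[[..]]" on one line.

L=[[1,0,0],[2,1,0],[2,0,1]] U=[[-2,0,-3],[0,-2,3],[0,0,-1]]

  row1 -= 2·row0 → [0,-2,3]
  row2 -= 2·row0 → [0,0,-1]
  row2 -= 0·row1 → [0,0,-1]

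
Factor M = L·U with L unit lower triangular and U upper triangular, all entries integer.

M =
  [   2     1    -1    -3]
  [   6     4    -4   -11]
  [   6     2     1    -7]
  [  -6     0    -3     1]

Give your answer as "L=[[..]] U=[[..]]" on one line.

  R1 -= 3·R0 → [0,1,-1,-2]
  R2 -= 3·R0 → [0,-1,4,2]
  R3 -= -3·R0 → [0,3,-6,-8]
  R2 -= -1·R1 → [0,0,3,0]
  R3 -= 3·R1 → [0,0,-3,-2]
  R3 -= -1·R2 → [0,0,0,-2]

L=[[1,0,0,0],[3,1,0,0],[3,-1,1,0],[-3,3,-1,1]] U=[[2,1,-1,-3],[0,1,-1,-2],[0,0,3,0],[0,0,0,-2]]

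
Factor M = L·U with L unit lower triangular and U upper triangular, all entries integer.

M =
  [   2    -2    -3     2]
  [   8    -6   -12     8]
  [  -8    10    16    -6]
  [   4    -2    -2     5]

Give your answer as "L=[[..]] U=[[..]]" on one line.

  r1 -= 4·r0 → [0,2,0,0]
  r2 -= -4·r0 → [0,2,4,2]
  r3 -= 2·r0 → [0,2,4,1]
  r2 -= 1·r1 → [0,0,4,2]
  r3 -= 1·r1 → [0,0,4,1]
  r3 -= 1·r2 → [0,0,0,-1]

L=[[1,0,0,0],[4,1,0,0],[-4,1,1,0],[2,1,1,1]] U=[[2,-2,-3,2],[0,2,0,0],[0,0,4,2],[0,0,0,-1]]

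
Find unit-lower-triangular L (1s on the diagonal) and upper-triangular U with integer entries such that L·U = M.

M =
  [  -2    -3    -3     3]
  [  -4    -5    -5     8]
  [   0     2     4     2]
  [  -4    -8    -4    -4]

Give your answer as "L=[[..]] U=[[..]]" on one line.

  row1 -= 2·row0 → [0,1,1,2]
  row2 -= 0·row0 → [0,2,4,2]
  row3 -= 2·row0 → [0,-2,2,-10]
  row2 -= 2·row1 → [0,0,2,-2]
  row3 -= -2·row1 → [0,0,4,-6]
  row3 -= 2·row2 → [0,0,0,-2]

L=[[1,0,0,0],[2,1,0,0],[0,2,1,0],[2,-2,2,1]] U=[[-2,-3,-3,3],[0,1,1,2],[0,0,2,-2],[0,0,0,-2]]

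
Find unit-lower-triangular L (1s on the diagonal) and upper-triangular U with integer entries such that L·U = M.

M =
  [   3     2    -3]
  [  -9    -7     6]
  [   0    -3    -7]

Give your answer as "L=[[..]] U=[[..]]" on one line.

L=[[1,0,0],[-3,1,0],[0,3,1]] U=[[3,2,-3],[0,-1,-3],[0,0,2]]

  row1 -= -3·row0 → [0,-1,-3]
  row2 -= 0·row0 → [0,-3,-7]
  row2 -= 3·row1 → [0,0,2]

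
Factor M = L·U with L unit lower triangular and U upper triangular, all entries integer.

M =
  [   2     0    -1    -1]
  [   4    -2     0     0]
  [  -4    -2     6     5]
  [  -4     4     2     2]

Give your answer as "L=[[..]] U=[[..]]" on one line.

  row1 -= 2·row0 → [0,-2,2,2]
  row2 -= -2·row0 → [0,-2,4,3]
  row3 -= -2·row0 → [0,4,0,0]
  row2 -= 1·row1 → [0,0,2,1]
  row3 -= -2·row1 → [0,0,4,4]
  row3 -= 2·row2 → [0,0,0,2]

L=[[1,0,0,0],[2,1,0,0],[-2,1,1,0],[-2,-2,2,1]] U=[[2,0,-1,-1],[0,-2,2,2],[0,0,2,1],[0,0,0,2]]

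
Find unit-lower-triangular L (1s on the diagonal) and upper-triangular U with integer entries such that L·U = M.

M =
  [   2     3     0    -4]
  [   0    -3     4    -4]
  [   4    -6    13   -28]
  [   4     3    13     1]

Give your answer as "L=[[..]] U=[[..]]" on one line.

  R1 -= 0·R0 → [0,-3,4,-4]
  R2 -= 2·R0 → [0,-12,13,-20]
  R3 -= 2·R0 → [0,-3,13,9]
  R2 -= 4·R1 → [0,0,-3,-4]
  R3 -= 1·R1 → [0,0,9,13]
  R3 -= -3·R2 → [0,0,0,1]

L=[[1,0,0,0],[0,1,0,0],[2,4,1,0],[2,1,-3,1]] U=[[2,3,0,-4],[0,-3,4,-4],[0,0,-3,-4],[0,0,0,1]]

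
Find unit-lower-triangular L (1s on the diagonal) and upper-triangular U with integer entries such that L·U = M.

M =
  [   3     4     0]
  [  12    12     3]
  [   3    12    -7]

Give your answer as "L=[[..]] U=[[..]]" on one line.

L=[[1,0,0],[4,1,0],[1,-2,1]] U=[[3,4,0],[0,-4,3],[0,0,-1]]

  row1 -= 4·row0 → [0,-4,3]
  row2 -= 1·row0 → [0,8,-7]
  row2 -= -2·row1 → [0,0,-1]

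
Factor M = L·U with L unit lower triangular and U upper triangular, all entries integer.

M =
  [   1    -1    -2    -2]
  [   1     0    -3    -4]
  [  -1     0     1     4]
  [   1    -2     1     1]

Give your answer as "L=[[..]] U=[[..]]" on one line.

  R1 -= 1·R0 → [0,1,-1,-2]
  R2 -= -1·R0 → [0,-1,-1,2]
  R3 -= 1·R0 → [0,-1,3,3]
  R2 -= -1·R1 → [0,0,-2,0]
  R3 -= -1·R1 → [0,0,2,1]
  R3 -= -1·R2 → [0,0,0,1]

L=[[1,0,0,0],[1,1,0,0],[-1,-1,1,0],[1,-1,-1,1]] U=[[1,-1,-2,-2],[0,1,-1,-2],[0,0,-2,0],[0,0,0,1]]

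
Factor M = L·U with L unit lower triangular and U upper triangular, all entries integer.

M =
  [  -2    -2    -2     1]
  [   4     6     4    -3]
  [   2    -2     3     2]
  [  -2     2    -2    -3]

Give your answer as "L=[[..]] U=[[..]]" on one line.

  row1 -= -2·row0 → [0,2,0,-1]
  row2 -= -1·row0 → [0,-4,1,3]
  row3 -= 1·row0 → [0,4,0,-4]
  row2 -= -2·row1 → [0,0,1,1]
  row3 -= 2·row1 → [0,0,0,-2]
  row3 -= 0·row2 → [0,0,0,-2]

L=[[1,0,0,0],[-2,1,0,0],[-1,-2,1,0],[1,2,0,1]] U=[[-2,-2,-2,1],[0,2,0,-1],[0,0,1,1],[0,0,0,-2]]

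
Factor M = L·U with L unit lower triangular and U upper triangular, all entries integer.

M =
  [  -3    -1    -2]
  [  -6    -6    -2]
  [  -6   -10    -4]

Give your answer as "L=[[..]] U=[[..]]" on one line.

L=[[1,0,0],[2,1,0],[2,2,1]] U=[[-3,-1,-2],[0,-4,2],[0,0,-4]]

  row1 -= 2·row0 → [0,-4,2]
  row2 -= 2·row0 → [0,-8,0]
  row2 -= 2·row1 → [0,0,-4]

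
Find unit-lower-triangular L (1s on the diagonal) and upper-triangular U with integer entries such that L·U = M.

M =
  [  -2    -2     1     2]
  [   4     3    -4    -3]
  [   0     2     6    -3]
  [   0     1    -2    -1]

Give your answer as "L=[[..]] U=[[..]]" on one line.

L=[[1,0,0,0],[-2,1,0,0],[0,-2,1,0],[0,-1,-2,1]] U=[[-2,-2,1,2],[0,-1,-2,1],[0,0,2,-1],[0,0,0,-2]]

  r1 -= -2·r0 → [0,-1,-2,1]
  r2 -= 0·r0 → [0,2,6,-3]
  r3 -= 0·r0 → [0,1,-2,-1]
  r2 -= -2·r1 → [0,0,2,-1]
  r3 -= -1·r1 → [0,0,-4,0]
  r3 -= -2·r2 → [0,0,0,-2]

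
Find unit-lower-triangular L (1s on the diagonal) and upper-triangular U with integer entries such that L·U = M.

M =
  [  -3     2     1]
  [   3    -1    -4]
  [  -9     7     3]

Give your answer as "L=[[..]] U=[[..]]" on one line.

L=[[1,0,0],[-1,1,0],[3,1,1]] U=[[-3,2,1],[0,1,-3],[0,0,3]]

  row1 -= -1·row0 → [0,1,-3]
  row2 -= 3·row0 → [0,1,0]
  row2 -= 1·row1 → [0,0,3]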